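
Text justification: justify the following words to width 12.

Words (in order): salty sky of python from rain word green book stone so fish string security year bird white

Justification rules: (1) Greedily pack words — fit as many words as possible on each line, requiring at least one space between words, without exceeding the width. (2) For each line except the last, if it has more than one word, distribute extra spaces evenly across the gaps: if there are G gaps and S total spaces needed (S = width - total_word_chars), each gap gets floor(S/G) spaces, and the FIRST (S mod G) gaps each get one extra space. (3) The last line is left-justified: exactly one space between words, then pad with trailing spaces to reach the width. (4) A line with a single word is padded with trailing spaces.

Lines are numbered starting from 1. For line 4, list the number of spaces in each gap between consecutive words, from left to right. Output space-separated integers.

Line 1: ['salty', 'sky', 'of'] (min_width=12, slack=0)
Line 2: ['python', 'from'] (min_width=11, slack=1)
Line 3: ['rain', 'word'] (min_width=9, slack=3)
Line 4: ['green', 'book'] (min_width=10, slack=2)
Line 5: ['stone', 'so'] (min_width=8, slack=4)
Line 6: ['fish', 'string'] (min_width=11, slack=1)
Line 7: ['security'] (min_width=8, slack=4)
Line 8: ['year', 'bird'] (min_width=9, slack=3)
Line 9: ['white'] (min_width=5, slack=7)

Answer: 3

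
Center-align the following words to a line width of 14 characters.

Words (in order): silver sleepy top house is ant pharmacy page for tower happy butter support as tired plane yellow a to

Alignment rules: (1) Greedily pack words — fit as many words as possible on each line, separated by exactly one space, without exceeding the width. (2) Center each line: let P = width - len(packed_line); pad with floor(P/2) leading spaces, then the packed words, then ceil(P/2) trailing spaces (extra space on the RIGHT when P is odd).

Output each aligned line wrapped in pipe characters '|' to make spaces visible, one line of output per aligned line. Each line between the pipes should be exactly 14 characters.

Answer: |silver sleepy |
| top house is |
| ant pharmacy |
|page for tower|
| happy butter |
|  support as  |
| tired plane  |
| yellow a to  |

Derivation:
Line 1: ['silver', 'sleepy'] (min_width=13, slack=1)
Line 2: ['top', 'house', 'is'] (min_width=12, slack=2)
Line 3: ['ant', 'pharmacy'] (min_width=12, slack=2)
Line 4: ['page', 'for', 'tower'] (min_width=14, slack=0)
Line 5: ['happy', 'butter'] (min_width=12, slack=2)
Line 6: ['support', 'as'] (min_width=10, slack=4)
Line 7: ['tired', 'plane'] (min_width=11, slack=3)
Line 8: ['yellow', 'a', 'to'] (min_width=11, slack=3)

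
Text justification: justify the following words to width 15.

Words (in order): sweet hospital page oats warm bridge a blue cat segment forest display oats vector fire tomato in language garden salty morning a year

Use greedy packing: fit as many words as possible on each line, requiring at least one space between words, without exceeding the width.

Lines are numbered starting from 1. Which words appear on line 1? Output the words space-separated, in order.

Answer: sweet hospital

Derivation:
Line 1: ['sweet', 'hospital'] (min_width=14, slack=1)
Line 2: ['page', 'oats', 'warm'] (min_width=14, slack=1)
Line 3: ['bridge', 'a', 'blue'] (min_width=13, slack=2)
Line 4: ['cat', 'segment'] (min_width=11, slack=4)
Line 5: ['forest', 'display'] (min_width=14, slack=1)
Line 6: ['oats', 'vector'] (min_width=11, slack=4)
Line 7: ['fire', 'tomato', 'in'] (min_width=14, slack=1)
Line 8: ['language', 'garden'] (min_width=15, slack=0)
Line 9: ['salty', 'morning', 'a'] (min_width=15, slack=0)
Line 10: ['year'] (min_width=4, slack=11)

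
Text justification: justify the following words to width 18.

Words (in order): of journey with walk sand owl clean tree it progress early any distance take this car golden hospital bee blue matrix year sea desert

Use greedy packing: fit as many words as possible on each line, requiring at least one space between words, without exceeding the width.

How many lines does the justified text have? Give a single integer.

Line 1: ['of', 'journey', 'with'] (min_width=15, slack=3)
Line 2: ['walk', 'sand', 'owl'] (min_width=13, slack=5)
Line 3: ['clean', 'tree', 'it'] (min_width=13, slack=5)
Line 4: ['progress', 'early', 'any'] (min_width=18, slack=0)
Line 5: ['distance', 'take', 'this'] (min_width=18, slack=0)
Line 6: ['car', 'golden'] (min_width=10, slack=8)
Line 7: ['hospital', 'bee', 'blue'] (min_width=17, slack=1)
Line 8: ['matrix', 'year', 'sea'] (min_width=15, slack=3)
Line 9: ['desert'] (min_width=6, slack=12)
Total lines: 9

Answer: 9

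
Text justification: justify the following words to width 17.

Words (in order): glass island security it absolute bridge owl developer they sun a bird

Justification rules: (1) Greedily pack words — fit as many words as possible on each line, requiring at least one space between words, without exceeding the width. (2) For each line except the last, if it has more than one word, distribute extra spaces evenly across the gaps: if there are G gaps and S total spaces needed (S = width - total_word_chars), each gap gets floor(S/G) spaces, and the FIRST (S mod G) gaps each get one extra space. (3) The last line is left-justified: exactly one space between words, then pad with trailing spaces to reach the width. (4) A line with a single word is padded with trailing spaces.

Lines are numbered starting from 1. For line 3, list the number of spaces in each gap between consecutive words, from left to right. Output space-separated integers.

Answer: 3

Derivation:
Line 1: ['glass', 'island'] (min_width=12, slack=5)
Line 2: ['security', 'it'] (min_width=11, slack=6)
Line 3: ['absolute', 'bridge'] (min_width=15, slack=2)
Line 4: ['owl', 'developer'] (min_width=13, slack=4)
Line 5: ['they', 'sun', 'a', 'bird'] (min_width=15, slack=2)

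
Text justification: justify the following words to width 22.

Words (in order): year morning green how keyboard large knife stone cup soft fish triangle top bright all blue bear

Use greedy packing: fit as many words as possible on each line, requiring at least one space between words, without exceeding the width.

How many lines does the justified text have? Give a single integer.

Answer: 5

Derivation:
Line 1: ['year', 'morning', 'green', 'how'] (min_width=22, slack=0)
Line 2: ['keyboard', 'large', 'knife'] (min_width=20, slack=2)
Line 3: ['stone', 'cup', 'soft', 'fish'] (min_width=19, slack=3)
Line 4: ['triangle', 'top', 'bright'] (min_width=19, slack=3)
Line 5: ['all', 'blue', 'bear'] (min_width=13, slack=9)
Total lines: 5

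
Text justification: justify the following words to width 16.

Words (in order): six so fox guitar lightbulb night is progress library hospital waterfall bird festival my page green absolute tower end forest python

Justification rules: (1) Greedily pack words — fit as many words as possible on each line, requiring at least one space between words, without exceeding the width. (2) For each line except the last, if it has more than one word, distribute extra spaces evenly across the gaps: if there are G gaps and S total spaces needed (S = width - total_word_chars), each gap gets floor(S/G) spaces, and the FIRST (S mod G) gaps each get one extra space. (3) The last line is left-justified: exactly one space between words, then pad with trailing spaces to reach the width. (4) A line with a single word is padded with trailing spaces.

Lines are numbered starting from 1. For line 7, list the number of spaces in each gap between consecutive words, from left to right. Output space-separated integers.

Answer: 1 1

Derivation:
Line 1: ['six', 'so', 'fox'] (min_width=10, slack=6)
Line 2: ['guitar', 'lightbulb'] (min_width=16, slack=0)
Line 3: ['night', 'is'] (min_width=8, slack=8)
Line 4: ['progress', 'library'] (min_width=16, slack=0)
Line 5: ['hospital'] (min_width=8, slack=8)
Line 6: ['waterfall', 'bird'] (min_width=14, slack=2)
Line 7: ['festival', 'my', 'page'] (min_width=16, slack=0)
Line 8: ['green', 'absolute'] (min_width=14, slack=2)
Line 9: ['tower', 'end', 'forest'] (min_width=16, slack=0)
Line 10: ['python'] (min_width=6, slack=10)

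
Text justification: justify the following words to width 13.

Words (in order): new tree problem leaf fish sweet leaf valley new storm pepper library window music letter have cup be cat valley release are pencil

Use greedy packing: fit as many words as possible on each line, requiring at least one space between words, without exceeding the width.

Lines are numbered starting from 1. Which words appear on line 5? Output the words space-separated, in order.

Line 1: ['new', 'tree'] (min_width=8, slack=5)
Line 2: ['problem', 'leaf'] (min_width=12, slack=1)
Line 3: ['fish', 'sweet'] (min_width=10, slack=3)
Line 4: ['leaf', 'valley'] (min_width=11, slack=2)
Line 5: ['new', 'storm'] (min_width=9, slack=4)
Line 6: ['pepper'] (min_width=6, slack=7)
Line 7: ['library'] (min_width=7, slack=6)
Line 8: ['window', 'music'] (min_width=12, slack=1)
Line 9: ['letter', 'have'] (min_width=11, slack=2)
Line 10: ['cup', 'be', 'cat'] (min_width=10, slack=3)
Line 11: ['valley'] (min_width=6, slack=7)
Line 12: ['release', 'are'] (min_width=11, slack=2)
Line 13: ['pencil'] (min_width=6, slack=7)

Answer: new storm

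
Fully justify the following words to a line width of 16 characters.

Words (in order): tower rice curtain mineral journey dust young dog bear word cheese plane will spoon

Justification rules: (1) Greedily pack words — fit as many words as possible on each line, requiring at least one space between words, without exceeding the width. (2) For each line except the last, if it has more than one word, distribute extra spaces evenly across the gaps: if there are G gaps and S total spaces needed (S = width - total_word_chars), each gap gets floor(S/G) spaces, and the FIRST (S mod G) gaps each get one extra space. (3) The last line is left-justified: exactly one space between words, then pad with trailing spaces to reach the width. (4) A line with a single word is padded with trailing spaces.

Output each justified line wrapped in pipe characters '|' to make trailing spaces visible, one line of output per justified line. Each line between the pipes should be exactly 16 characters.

Answer: |tower       rice|
|curtain  mineral|
|journey     dust|
|young  dog  bear|
|word      cheese|
|plane will spoon|

Derivation:
Line 1: ['tower', 'rice'] (min_width=10, slack=6)
Line 2: ['curtain', 'mineral'] (min_width=15, slack=1)
Line 3: ['journey', 'dust'] (min_width=12, slack=4)
Line 4: ['young', 'dog', 'bear'] (min_width=14, slack=2)
Line 5: ['word', 'cheese'] (min_width=11, slack=5)
Line 6: ['plane', 'will', 'spoon'] (min_width=16, slack=0)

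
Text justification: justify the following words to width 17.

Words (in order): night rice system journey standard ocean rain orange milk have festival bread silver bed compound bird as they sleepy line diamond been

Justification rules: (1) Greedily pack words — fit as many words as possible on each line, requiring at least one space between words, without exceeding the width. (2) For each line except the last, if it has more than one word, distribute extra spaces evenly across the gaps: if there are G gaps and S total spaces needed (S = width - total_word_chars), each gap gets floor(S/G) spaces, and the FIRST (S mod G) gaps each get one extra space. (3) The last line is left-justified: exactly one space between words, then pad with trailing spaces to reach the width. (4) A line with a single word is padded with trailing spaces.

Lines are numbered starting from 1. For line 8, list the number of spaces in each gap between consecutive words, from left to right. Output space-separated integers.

Answer: 2 1

Derivation:
Line 1: ['night', 'rice', 'system'] (min_width=17, slack=0)
Line 2: ['journey', 'standard'] (min_width=16, slack=1)
Line 3: ['ocean', 'rain', 'orange'] (min_width=17, slack=0)
Line 4: ['milk', 'have'] (min_width=9, slack=8)
Line 5: ['festival', 'bread'] (min_width=14, slack=3)
Line 6: ['silver', 'bed'] (min_width=10, slack=7)
Line 7: ['compound', 'bird', 'as'] (min_width=16, slack=1)
Line 8: ['they', 'sleepy', 'line'] (min_width=16, slack=1)
Line 9: ['diamond', 'been'] (min_width=12, slack=5)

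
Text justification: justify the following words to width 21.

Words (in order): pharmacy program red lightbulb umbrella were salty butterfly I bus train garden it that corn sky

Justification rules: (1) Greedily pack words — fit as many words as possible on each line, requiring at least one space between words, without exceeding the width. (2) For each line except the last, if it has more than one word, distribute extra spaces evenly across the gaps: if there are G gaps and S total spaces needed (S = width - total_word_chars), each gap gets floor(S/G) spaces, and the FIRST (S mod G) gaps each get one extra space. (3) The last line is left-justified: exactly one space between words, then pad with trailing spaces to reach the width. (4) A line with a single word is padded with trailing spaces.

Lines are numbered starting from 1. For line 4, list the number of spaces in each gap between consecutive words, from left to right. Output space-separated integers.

Answer: 1 1 1 1

Derivation:
Line 1: ['pharmacy', 'program', 'red'] (min_width=20, slack=1)
Line 2: ['lightbulb', 'umbrella'] (min_width=18, slack=3)
Line 3: ['were', 'salty', 'butterfly'] (min_width=20, slack=1)
Line 4: ['I', 'bus', 'train', 'garden', 'it'] (min_width=21, slack=0)
Line 5: ['that', 'corn', 'sky'] (min_width=13, slack=8)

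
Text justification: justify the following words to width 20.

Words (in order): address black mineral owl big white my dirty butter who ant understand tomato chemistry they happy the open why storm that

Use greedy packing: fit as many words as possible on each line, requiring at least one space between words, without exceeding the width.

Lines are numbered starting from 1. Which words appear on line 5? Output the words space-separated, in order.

Answer: understand tomato

Derivation:
Line 1: ['address', 'black'] (min_width=13, slack=7)
Line 2: ['mineral', 'owl', 'big'] (min_width=15, slack=5)
Line 3: ['white', 'my', 'dirty'] (min_width=14, slack=6)
Line 4: ['butter', 'who', 'ant'] (min_width=14, slack=6)
Line 5: ['understand', 'tomato'] (min_width=17, slack=3)
Line 6: ['chemistry', 'they', 'happy'] (min_width=20, slack=0)
Line 7: ['the', 'open', 'why', 'storm'] (min_width=18, slack=2)
Line 8: ['that'] (min_width=4, slack=16)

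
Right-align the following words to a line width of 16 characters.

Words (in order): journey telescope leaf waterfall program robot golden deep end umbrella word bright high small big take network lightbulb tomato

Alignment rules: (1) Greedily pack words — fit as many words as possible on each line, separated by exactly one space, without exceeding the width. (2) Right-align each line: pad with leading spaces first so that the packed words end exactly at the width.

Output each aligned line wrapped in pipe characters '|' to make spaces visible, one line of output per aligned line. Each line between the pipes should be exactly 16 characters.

Line 1: ['journey'] (min_width=7, slack=9)
Line 2: ['telescope', 'leaf'] (min_width=14, slack=2)
Line 3: ['waterfall'] (min_width=9, slack=7)
Line 4: ['program', 'robot'] (min_width=13, slack=3)
Line 5: ['golden', 'deep', 'end'] (min_width=15, slack=1)
Line 6: ['umbrella', 'word'] (min_width=13, slack=3)
Line 7: ['bright', 'high'] (min_width=11, slack=5)
Line 8: ['small', 'big', 'take'] (min_width=14, slack=2)
Line 9: ['network'] (min_width=7, slack=9)
Line 10: ['lightbulb', 'tomato'] (min_width=16, slack=0)

Answer: |         journey|
|  telescope leaf|
|       waterfall|
|   program robot|
| golden deep end|
|   umbrella word|
|     bright high|
|  small big take|
|         network|
|lightbulb tomato|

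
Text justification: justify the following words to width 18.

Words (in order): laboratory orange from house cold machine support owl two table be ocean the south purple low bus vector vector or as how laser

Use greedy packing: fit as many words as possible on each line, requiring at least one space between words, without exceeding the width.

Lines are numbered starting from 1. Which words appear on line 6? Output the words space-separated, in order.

Line 1: ['laboratory', 'orange'] (min_width=17, slack=1)
Line 2: ['from', 'house', 'cold'] (min_width=15, slack=3)
Line 3: ['machine', 'support'] (min_width=15, slack=3)
Line 4: ['owl', 'two', 'table', 'be'] (min_width=16, slack=2)
Line 5: ['ocean', 'the', 'south'] (min_width=15, slack=3)
Line 6: ['purple', 'low', 'bus'] (min_width=14, slack=4)
Line 7: ['vector', 'vector', 'or'] (min_width=16, slack=2)
Line 8: ['as', 'how', 'laser'] (min_width=12, slack=6)

Answer: purple low bus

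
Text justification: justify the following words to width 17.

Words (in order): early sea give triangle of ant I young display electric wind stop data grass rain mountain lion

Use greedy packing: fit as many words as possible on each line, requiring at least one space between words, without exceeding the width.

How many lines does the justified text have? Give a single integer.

Line 1: ['early', 'sea', 'give'] (min_width=14, slack=3)
Line 2: ['triangle', 'of', 'ant', 'I'] (min_width=17, slack=0)
Line 3: ['young', 'display'] (min_width=13, slack=4)
Line 4: ['electric', 'wind'] (min_width=13, slack=4)
Line 5: ['stop', 'data', 'grass'] (min_width=15, slack=2)
Line 6: ['rain', 'mountain'] (min_width=13, slack=4)
Line 7: ['lion'] (min_width=4, slack=13)
Total lines: 7

Answer: 7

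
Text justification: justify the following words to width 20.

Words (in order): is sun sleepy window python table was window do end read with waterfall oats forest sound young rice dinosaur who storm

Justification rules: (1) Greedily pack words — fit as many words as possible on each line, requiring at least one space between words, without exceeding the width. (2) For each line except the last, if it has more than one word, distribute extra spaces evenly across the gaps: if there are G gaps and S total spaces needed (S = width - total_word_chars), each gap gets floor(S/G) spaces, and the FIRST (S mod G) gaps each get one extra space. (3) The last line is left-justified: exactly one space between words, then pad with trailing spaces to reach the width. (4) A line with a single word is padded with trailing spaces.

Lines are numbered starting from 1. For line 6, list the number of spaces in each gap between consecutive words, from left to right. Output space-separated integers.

Answer: 3 2

Derivation:
Line 1: ['is', 'sun', 'sleepy', 'window'] (min_width=20, slack=0)
Line 2: ['python', 'table', 'was'] (min_width=16, slack=4)
Line 3: ['window', 'do', 'end', 'read'] (min_width=18, slack=2)
Line 4: ['with', 'waterfall', 'oats'] (min_width=19, slack=1)
Line 5: ['forest', 'sound', 'young'] (min_width=18, slack=2)
Line 6: ['rice', 'dinosaur', 'who'] (min_width=17, slack=3)
Line 7: ['storm'] (min_width=5, slack=15)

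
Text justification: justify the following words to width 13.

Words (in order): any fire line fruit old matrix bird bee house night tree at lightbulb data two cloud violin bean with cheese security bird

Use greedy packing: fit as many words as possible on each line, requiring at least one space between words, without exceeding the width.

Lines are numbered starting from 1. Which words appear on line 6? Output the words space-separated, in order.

Answer: lightbulb

Derivation:
Line 1: ['any', 'fire', 'line'] (min_width=13, slack=0)
Line 2: ['fruit', 'old'] (min_width=9, slack=4)
Line 3: ['matrix', 'bird'] (min_width=11, slack=2)
Line 4: ['bee', 'house'] (min_width=9, slack=4)
Line 5: ['night', 'tree', 'at'] (min_width=13, slack=0)
Line 6: ['lightbulb'] (min_width=9, slack=4)
Line 7: ['data', 'two'] (min_width=8, slack=5)
Line 8: ['cloud', 'violin'] (min_width=12, slack=1)
Line 9: ['bean', 'with'] (min_width=9, slack=4)
Line 10: ['cheese'] (min_width=6, slack=7)
Line 11: ['security', 'bird'] (min_width=13, slack=0)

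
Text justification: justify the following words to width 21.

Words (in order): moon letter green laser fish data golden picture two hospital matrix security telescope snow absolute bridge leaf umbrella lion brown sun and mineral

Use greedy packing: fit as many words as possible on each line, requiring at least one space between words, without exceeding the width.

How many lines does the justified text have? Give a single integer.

Line 1: ['moon', 'letter', 'green'] (min_width=17, slack=4)
Line 2: ['laser', 'fish', 'data'] (min_width=15, slack=6)
Line 3: ['golden', 'picture', 'two'] (min_width=18, slack=3)
Line 4: ['hospital', 'matrix'] (min_width=15, slack=6)
Line 5: ['security', 'telescope'] (min_width=18, slack=3)
Line 6: ['snow', 'absolute', 'bridge'] (min_width=20, slack=1)
Line 7: ['leaf', 'umbrella', 'lion'] (min_width=18, slack=3)
Line 8: ['brown', 'sun', 'and', 'mineral'] (min_width=21, slack=0)
Total lines: 8

Answer: 8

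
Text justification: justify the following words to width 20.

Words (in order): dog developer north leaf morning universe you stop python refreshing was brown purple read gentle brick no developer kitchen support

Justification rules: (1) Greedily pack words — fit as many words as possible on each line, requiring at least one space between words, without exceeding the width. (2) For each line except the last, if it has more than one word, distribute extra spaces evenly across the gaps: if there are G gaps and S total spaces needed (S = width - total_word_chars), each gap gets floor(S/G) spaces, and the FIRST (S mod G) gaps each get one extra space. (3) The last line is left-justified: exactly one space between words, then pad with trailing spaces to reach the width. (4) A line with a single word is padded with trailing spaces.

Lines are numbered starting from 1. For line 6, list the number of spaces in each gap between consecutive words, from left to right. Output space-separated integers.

Answer: 1 1 1

Derivation:
Line 1: ['dog', 'developer', 'north'] (min_width=19, slack=1)
Line 2: ['leaf', 'morning'] (min_width=12, slack=8)
Line 3: ['universe', 'you', 'stop'] (min_width=17, slack=3)
Line 4: ['python', 'refreshing'] (min_width=17, slack=3)
Line 5: ['was', 'brown', 'purple'] (min_width=16, slack=4)
Line 6: ['read', 'gentle', 'brick', 'no'] (min_width=20, slack=0)
Line 7: ['developer', 'kitchen'] (min_width=17, slack=3)
Line 8: ['support'] (min_width=7, slack=13)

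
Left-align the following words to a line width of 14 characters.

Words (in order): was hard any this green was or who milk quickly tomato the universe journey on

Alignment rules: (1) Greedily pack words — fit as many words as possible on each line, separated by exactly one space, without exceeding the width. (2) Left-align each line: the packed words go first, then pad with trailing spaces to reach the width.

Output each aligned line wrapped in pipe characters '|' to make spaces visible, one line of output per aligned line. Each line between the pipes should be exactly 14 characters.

Answer: |was hard any  |
|this green was|
|or who milk   |
|quickly tomato|
|the universe  |
|journey on    |

Derivation:
Line 1: ['was', 'hard', 'any'] (min_width=12, slack=2)
Line 2: ['this', 'green', 'was'] (min_width=14, slack=0)
Line 3: ['or', 'who', 'milk'] (min_width=11, slack=3)
Line 4: ['quickly', 'tomato'] (min_width=14, slack=0)
Line 5: ['the', 'universe'] (min_width=12, slack=2)
Line 6: ['journey', 'on'] (min_width=10, slack=4)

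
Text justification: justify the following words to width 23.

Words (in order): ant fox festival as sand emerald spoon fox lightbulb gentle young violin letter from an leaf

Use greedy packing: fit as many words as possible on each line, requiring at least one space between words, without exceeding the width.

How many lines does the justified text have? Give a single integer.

Line 1: ['ant', 'fox', 'festival', 'as'] (min_width=19, slack=4)
Line 2: ['sand', 'emerald', 'spoon', 'fox'] (min_width=22, slack=1)
Line 3: ['lightbulb', 'gentle', 'young'] (min_width=22, slack=1)
Line 4: ['violin', 'letter', 'from', 'an'] (min_width=21, slack=2)
Line 5: ['leaf'] (min_width=4, slack=19)
Total lines: 5

Answer: 5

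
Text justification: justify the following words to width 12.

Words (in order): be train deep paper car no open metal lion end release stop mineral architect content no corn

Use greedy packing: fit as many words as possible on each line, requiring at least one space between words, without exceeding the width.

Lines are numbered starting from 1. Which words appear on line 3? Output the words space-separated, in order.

Line 1: ['be', 'train'] (min_width=8, slack=4)
Line 2: ['deep', 'paper'] (min_width=10, slack=2)
Line 3: ['car', 'no', 'open'] (min_width=11, slack=1)
Line 4: ['metal', 'lion'] (min_width=10, slack=2)
Line 5: ['end', 'release'] (min_width=11, slack=1)
Line 6: ['stop', 'mineral'] (min_width=12, slack=0)
Line 7: ['architect'] (min_width=9, slack=3)
Line 8: ['content', 'no'] (min_width=10, slack=2)
Line 9: ['corn'] (min_width=4, slack=8)

Answer: car no open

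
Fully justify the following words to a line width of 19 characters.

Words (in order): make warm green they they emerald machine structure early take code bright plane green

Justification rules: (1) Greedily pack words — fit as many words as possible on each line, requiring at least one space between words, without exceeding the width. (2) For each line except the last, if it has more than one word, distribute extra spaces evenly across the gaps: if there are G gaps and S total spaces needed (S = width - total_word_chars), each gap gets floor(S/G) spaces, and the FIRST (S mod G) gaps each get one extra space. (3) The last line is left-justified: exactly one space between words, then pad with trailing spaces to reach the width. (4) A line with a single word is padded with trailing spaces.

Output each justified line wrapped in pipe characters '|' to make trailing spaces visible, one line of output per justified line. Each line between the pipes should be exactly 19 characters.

Answer: |make   warm   green|
|they  they  emerald|
|machine   structure|
|early   take   code|
|bright plane green |

Derivation:
Line 1: ['make', 'warm', 'green'] (min_width=15, slack=4)
Line 2: ['they', 'they', 'emerald'] (min_width=17, slack=2)
Line 3: ['machine', 'structure'] (min_width=17, slack=2)
Line 4: ['early', 'take', 'code'] (min_width=15, slack=4)
Line 5: ['bright', 'plane', 'green'] (min_width=18, slack=1)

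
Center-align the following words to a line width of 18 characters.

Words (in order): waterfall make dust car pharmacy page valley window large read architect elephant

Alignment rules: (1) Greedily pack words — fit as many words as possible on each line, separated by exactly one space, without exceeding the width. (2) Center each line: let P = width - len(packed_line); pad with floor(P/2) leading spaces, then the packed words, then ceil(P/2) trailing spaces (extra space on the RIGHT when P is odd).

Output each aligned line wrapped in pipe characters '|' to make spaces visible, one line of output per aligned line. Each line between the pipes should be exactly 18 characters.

Answer: |  waterfall make  |
|dust car pharmacy |
|page valley window|
|    large read    |
|architect elephant|

Derivation:
Line 1: ['waterfall', 'make'] (min_width=14, slack=4)
Line 2: ['dust', 'car', 'pharmacy'] (min_width=17, slack=1)
Line 3: ['page', 'valley', 'window'] (min_width=18, slack=0)
Line 4: ['large', 'read'] (min_width=10, slack=8)
Line 5: ['architect', 'elephant'] (min_width=18, slack=0)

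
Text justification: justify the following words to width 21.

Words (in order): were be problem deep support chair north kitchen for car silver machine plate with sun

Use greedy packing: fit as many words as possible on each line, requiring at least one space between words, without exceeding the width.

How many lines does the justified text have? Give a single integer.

Line 1: ['were', 'be', 'problem', 'deep'] (min_width=20, slack=1)
Line 2: ['support', 'chair', 'north'] (min_width=19, slack=2)
Line 3: ['kitchen', 'for', 'car'] (min_width=15, slack=6)
Line 4: ['silver', 'machine', 'plate'] (min_width=20, slack=1)
Line 5: ['with', 'sun'] (min_width=8, slack=13)
Total lines: 5

Answer: 5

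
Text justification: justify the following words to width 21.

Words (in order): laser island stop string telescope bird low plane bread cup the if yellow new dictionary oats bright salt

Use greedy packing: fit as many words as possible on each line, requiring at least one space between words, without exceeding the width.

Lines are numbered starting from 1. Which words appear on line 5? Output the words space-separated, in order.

Line 1: ['laser', 'island', 'stop'] (min_width=17, slack=4)
Line 2: ['string', 'telescope', 'bird'] (min_width=21, slack=0)
Line 3: ['low', 'plane', 'bread', 'cup'] (min_width=19, slack=2)
Line 4: ['the', 'if', 'yellow', 'new'] (min_width=17, slack=4)
Line 5: ['dictionary', 'oats'] (min_width=15, slack=6)
Line 6: ['bright', 'salt'] (min_width=11, slack=10)

Answer: dictionary oats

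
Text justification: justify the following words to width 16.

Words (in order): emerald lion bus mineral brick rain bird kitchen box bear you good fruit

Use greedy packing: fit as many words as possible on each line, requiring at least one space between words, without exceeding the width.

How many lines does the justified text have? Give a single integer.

Answer: 5

Derivation:
Line 1: ['emerald', 'lion', 'bus'] (min_width=16, slack=0)
Line 2: ['mineral', 'brick'] (min_width=13, slack=3)
Line 3: ['rain', 'bird'] (min_width=9, slack=7)
Line 4: ['kitchen', 'box', 'bear'] (min_width=16, slack=0)
Line 5: ['you', 'good', 'fruit'] (min_width=14, slack=2)
Total lines: 5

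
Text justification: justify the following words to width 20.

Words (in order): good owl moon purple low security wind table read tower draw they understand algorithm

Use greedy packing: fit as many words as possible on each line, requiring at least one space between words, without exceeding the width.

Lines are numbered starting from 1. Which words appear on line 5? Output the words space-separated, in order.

Line 1: ['good', 'owl', 'moon', 'purple'] (min_width=20, slack=0)
Line 2: ['low', 'security', 'wind'] (min_width=17, slack=3)
Line 3: ['table', 'read', 'tower'] (min_width=16, slack=4)
Line 4: ['draw', 'they', 'understand'] (min_width=20, slack=0)
Line 5: ['algorithm'] (min_width=9, slack=11)

Answer: algorithm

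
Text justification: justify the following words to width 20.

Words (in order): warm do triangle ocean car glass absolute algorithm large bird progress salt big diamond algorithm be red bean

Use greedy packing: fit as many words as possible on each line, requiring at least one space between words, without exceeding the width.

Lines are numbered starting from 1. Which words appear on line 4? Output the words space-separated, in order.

Line 1: ['warm', 'do', 'triangle'] (min_width=16, slack=4)
Line 2: ['ocean', 'car', 'glass'] (min_width=15, slack=5)
Line 3: ['absolute', 'algorithm'] (min_width=18, slack=2)
Line 4: ['large', 'bird', 'progress'] (min_width=19, slack=1)
Line 5: ['salt', 'big', 'diamond'] (min_width=16, slack=4)
Line 6: ['algorithm', 'be', 'red'] (min_width=16, slack=4)
Line 7: ['bean'] (min_width=4, slack=16)

Answer: large bird progress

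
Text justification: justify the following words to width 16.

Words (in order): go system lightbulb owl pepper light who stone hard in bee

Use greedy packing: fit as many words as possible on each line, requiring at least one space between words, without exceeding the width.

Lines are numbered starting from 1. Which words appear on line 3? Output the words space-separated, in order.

Line 1: ['go', 'system'] (min_width=9, slack=7)
Line 2: ['lightbulb', 'owl'] (min_width=13, slack=3)
Line 3: ['pepper', 'light', 'who'] (min_width=16, slack=0)
Line 4: ['stone', 'hard', 'in'] (min_width=13, slack=3)
Line 5: ['bee'] (min_width=3, slack=13)

Answer: pepper light who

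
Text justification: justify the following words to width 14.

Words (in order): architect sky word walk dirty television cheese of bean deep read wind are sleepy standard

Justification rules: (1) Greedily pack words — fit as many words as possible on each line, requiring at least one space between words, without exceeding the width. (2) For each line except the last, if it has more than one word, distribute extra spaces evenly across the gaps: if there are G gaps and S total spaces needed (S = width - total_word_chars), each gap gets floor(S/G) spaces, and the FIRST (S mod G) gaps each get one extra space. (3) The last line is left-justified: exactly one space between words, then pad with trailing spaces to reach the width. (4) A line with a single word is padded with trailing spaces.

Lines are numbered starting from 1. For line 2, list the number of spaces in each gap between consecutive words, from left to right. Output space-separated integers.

Answer: 6

Derivation:
Line 1: ['architect', 'sky'] (min_width=13, slack=1)
Line 2: ['word', 'walk'] (min_width=9, slack=5)
Line 3: ['dirty'] (min_width=5, slack=9)
Line 4: ['television'] (min_width=10, slack=4)
Line 5: ['cheese', 'of', 'bean'] (min_width=14, slack=0)
Line 6: ['deep', 'read', 'wind'] (min_width=14, slack=0)
Line 7: ['are', 'sleepy'] (min_width=10, slack=4)
Line 8: ['standard'] (min_width=8, slack=6)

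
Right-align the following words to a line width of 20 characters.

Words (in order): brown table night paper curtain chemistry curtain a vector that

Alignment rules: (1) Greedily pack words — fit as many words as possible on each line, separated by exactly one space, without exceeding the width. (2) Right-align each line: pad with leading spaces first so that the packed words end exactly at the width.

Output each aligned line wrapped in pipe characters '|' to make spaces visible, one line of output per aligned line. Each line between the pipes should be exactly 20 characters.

Answer: |   brown table night|
|       paper curtain|
| chemistry curtain a|
|         vector that|

Derivation:
Line 1: ['brown', 'table', 'night'] (min_width=17, slack=3)
Line 2: ['paper', 'curtain'] (min_width=13, slack=7)
Line 3: ['chemistry', 'curtain', 'a'] (min_width=19, slack=1)
Line 4: ['vector', 'that'] (min_width=11, slack=9)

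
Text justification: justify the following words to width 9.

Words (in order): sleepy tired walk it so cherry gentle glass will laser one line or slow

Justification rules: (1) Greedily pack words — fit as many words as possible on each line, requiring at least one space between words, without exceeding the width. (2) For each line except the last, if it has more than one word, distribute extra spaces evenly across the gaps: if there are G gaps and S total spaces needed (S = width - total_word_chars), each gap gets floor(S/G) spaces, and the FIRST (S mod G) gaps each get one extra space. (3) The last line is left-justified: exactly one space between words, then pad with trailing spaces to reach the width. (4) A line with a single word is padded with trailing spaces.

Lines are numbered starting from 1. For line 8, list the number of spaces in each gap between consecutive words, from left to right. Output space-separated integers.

Line 1: ['sleepy'] (min_width=6, slack=3)
Line 2: ['tired'] (min_width=5, slack=4)
Line 3: ['walk', 'it'] (min_width=7, slack=2)
Line 4: ['so', 'cherry'] (min_width=9, slack=0)
Line 5: ['gentle'] (min_width=6, slack=3)
Line 6: ['glass'] (min_width=5, slack=4)
Line 7: ['will'] (min_width=4, slack=5)
Line 8: ['laser', 'one'] (min_width=9, slack=0)
Line 9: ['line', 'or'] (min_width=7, slack=2)
Line 10: ['slow'] (min_width=4, slack=5)

Answer: 1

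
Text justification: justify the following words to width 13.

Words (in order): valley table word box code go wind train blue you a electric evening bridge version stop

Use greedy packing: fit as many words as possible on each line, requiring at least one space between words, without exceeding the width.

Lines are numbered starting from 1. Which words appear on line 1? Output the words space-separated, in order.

Line 1: ['valley', 'table'] (min_width=12, slack=1)
Line 2: ['word', 'box', 'code'] (min_width=13, slack=0)
Line 3: ['go', 'wind', 'train'] (min_width=13, slack=0)
Line 4: ['blue', 'you', 'a'] (min_width=10, slack=3)
Line 5: ['electric'] (min_width=8, slack=5)
Line 6: ['evening'] (min_width=7, slack=6)
Line 7: ['bridge'] (min_width=6, slack=7)
Line 8: ['version', 'stop'] (min_width=12, slack=1)

Answer: valley table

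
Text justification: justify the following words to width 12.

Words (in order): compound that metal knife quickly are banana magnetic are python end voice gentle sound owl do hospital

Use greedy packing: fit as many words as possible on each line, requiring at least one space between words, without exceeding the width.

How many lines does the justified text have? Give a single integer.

Line 1: ['compound'] (min_width=8, slack=4)
Line 2: ['that', 'metal'] (min_width=10, slack=2)
Line 3: ['knife'] (min_width=5, slack=7)
Line 4: ['quickly', 'are'] (min_width=11, slack=1)
Line 5: ['banana'] (min_width=6, slack=6)
Line 6: ['magnetic', 'are'] (min_width=12, slack=0)
Line 7: ['python', 'end'] (min_width=10, slack=2)
Line 8: ['voice', 'gentle'] (min_width=12, slack=0)
Line 9: ['sound', 'owl', 'do'] (min_width=12, slack=0)
Line 10: ['hospital'] (min_width=8, slack=4)
Total lines: 10

Answer: 10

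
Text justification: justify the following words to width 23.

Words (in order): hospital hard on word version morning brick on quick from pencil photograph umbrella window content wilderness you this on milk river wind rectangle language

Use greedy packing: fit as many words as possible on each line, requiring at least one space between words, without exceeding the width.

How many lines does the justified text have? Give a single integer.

Line 1: ['hospital', 'hard', 'on', 'word'] (min_width=21, slack=2)
Line 2: ['version', 'morning', 'brick'] (min_width=21, slack=2)
Line 3: ['on', 'quick', 'from', 'pencil'] (min_width=20, slack=3)
Line 4: ['photograph', 'umbrella'] (min_width=19, slack=4)
Line 5: ['window', 'content'] (min_width=14, slack=9)
Line 6: ['wilderness', 'you', 'this', 'on'] (min_width=22, slack=1)
Line 7: ['milk', 'river', 'wind'] (min_width=15, slack=8)
Line 8: ['rectangle', 'language'] (min_width=18, slack=5)
Total lines: 8

Answer: 8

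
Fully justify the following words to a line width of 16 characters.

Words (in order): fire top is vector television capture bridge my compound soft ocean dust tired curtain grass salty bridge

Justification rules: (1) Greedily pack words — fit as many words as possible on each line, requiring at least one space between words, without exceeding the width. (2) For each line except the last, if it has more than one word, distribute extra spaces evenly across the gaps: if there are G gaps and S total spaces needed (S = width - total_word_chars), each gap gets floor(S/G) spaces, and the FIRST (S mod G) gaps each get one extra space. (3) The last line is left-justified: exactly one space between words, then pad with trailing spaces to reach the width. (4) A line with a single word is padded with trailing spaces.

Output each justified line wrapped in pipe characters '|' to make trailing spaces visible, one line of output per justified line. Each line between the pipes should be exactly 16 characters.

Answer: |fire    top   is|
|vector          |
|television      |
|capture   bridge|
|my compound soft|
|ocean dust tired|
|curtain    grass|
|salty bridge    |

Derivation:
Line 1: ['fire', 'top', 'is'] (min_width=11, slack=5)
Line 2: ['vector'] (min_width=6, slack=10)
Line 3: ['television'] (min_width=10, slack=6)
Line 4: ['capture', 'bridge'] (min_width=14, slack=2)
Line 5: ['my', 'compound', 'soft'] (min_width=16, slack=0)
Line 6: ['ocean', 'dust', 'tired'] (min_width=16, slack=0)
Line 7: ['curtain', 'grass'] (min_width=13, slack=3)
Line 8: ['salty', 'bridge'] (min_width=12, slack=4)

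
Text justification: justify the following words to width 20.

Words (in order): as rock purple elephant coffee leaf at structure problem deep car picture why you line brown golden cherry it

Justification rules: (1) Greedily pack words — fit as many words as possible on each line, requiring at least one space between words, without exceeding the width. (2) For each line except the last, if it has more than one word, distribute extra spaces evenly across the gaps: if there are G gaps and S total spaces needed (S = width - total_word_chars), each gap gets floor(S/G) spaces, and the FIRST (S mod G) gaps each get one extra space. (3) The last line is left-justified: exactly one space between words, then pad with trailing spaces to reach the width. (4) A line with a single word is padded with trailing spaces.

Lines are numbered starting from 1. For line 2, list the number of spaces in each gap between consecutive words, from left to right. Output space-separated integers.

Line 1: ['as', 'rock', 'purple'] (min_width=14, slack=6)
Line 2: ['elephant', 'coffee', 'leaf'] (min_width=20, slack=0)
Line 3: ['at', 'structure', 'problem'] (min_width=20, slack=0)
Line 4: ['deep', 'car', 'picture', 'why'] (min_width=20, slack=0)
Line 5: ['you', 'line', 'brown'] (min_width=14, slack=6)
Line 6: ['golden', 'cherry', 'it'] (min_width=16, slack=4)

Answer: 1 1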